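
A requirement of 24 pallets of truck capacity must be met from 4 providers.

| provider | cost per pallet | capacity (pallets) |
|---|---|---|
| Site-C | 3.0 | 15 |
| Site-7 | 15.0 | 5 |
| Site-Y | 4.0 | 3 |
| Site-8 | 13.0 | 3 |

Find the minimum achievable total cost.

Cheapest first:
Site-C at 3.0: take all 15 pallets — 9 still needed.
Take 3 from Site-Y at 4.0 — need 6 more.
Site-8 (13.0): use full 3 — 3 pallets to go.
Take 3 from Site-7 at 15.0 to finish.
Cost = 15×3.0 + 3×4.0 + 3×13.0 + 3×15.0 = 141.

141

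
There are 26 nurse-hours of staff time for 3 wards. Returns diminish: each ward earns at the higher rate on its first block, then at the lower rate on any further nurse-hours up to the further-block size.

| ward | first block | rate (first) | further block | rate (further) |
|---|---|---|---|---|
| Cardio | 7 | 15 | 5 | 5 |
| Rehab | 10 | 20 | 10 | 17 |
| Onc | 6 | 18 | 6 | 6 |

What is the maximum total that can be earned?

Rank every tier by rate: Rehab/tier1 20 > Onc/tier1 18 > Rehab/tier2 17 > Cardio/tier1 15 > Onc/tier2 6 > Cardio/tier2 5.
Fill Rehab tier1 block (10 at 20) — 16 left.
Onc tier1 at 18: fill all 6 — 10 left.
Rehab tier2 at 17: fill all 10 — 0 left.
Total = 20×10 + 18×6 + 17×10 = 478.

478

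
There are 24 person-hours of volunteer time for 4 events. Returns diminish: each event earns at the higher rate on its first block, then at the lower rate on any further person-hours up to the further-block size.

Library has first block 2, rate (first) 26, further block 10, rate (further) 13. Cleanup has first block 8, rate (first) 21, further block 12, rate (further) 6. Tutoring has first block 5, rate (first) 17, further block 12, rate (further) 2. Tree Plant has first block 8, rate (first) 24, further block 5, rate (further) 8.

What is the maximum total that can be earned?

Order all 8 blocks by rate: Library/T1 26 > Tree Plant/T1 24 > Cleanup/T1 21 > Tutoring/T1 17 > Library/T2 13 > Tree Plant/T2 8 > Cleanup/T2 6 > Tutoring/T2 2.
Fill Library T1 block (2 at 26) — 22 left.
Fill Tree Plant T1 block (8 at 24) — 14 left.
Cleanup T1 at 21: fill all 8 — 6 left.
Tutoring/T1 (17): +5 — 1 left.
1 remain; put them into Library T2 at 13.
Total = 26×2 + 24×8 + 21×8 + 17×5 + 13×1 = 510.

510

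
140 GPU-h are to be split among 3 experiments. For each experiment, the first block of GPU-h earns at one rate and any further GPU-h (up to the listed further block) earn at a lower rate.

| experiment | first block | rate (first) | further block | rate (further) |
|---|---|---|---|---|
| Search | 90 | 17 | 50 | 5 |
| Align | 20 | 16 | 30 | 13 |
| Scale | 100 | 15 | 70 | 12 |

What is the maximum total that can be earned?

Rank every tier by rate: Search/tier1 17 > Align/tier1 16 > Scale/tier1 15 > Align/tier2 13 > Scale/tier2 12 > Search/tier2 5.
Fill Search tier1 block (90 at 17) — 50 left.
Align/tier1 (16): +20 — 30 left.
30 remain; put them into Scale tier1 at 15.
Total = 17×90 + 16×20 + 15×30 = 2300.

2300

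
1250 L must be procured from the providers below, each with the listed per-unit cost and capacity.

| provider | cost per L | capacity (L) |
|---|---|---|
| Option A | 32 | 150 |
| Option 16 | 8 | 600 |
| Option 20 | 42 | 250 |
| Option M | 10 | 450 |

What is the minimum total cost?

Cheapest first:
Take 600 from Option 16 at 8 — need 650 more.
Option M (10): use full 450 — 200 L to go.
Option A at 32: take all 150 L — 50 still needed.
Take 50 from Option 20 at 42 to finish.
Cost = 600×8 + 450×10 + 150×32 + 50×42 = 16200.

16200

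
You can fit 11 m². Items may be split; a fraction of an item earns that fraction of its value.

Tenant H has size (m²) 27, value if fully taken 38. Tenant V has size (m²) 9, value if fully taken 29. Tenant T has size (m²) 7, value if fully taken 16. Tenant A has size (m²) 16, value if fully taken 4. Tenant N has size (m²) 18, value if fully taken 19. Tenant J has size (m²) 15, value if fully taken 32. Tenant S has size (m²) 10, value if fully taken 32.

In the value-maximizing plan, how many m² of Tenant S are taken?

2

Best value per unit of size first: Tenant V 29/9≈3.22, Tenant S 32/10≈3.2, Tenant T 16/7≈2.29, Tenant J 32/15≈2.13, Tenant H 38/27≈1.41, Tenant N 19/18≈1.06, Tenant A 4/16≈0.25.
Tenant V: take in full, 9 m² for value 29 → 2 left.
Only 2 m² remain; take 2/10 of Tenant S for value 32×2/10 = 6.4.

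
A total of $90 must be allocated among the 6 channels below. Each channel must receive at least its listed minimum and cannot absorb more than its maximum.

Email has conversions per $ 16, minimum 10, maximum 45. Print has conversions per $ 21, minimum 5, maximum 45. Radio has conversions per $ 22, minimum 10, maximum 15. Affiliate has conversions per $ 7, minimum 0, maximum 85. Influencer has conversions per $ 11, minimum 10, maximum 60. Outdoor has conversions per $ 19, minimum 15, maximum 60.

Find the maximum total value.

1725

Meeting every minimum uses 10+5+10+0+10+15 = 50 $, leaving 40.
Highest conversions per $ first: Radio 22 > Print 21 > Outdoor 19 > Email 16 > Influencer 11 > Affiliate 7.
Radio takes 5 more to reach its cap of 15 — 35 left.
Print has room for 40 more but only 35 remain, so it gets 40.
Total = 16×10 + 21×40 + 22×15 + 11×10 + 19×15 = 1725.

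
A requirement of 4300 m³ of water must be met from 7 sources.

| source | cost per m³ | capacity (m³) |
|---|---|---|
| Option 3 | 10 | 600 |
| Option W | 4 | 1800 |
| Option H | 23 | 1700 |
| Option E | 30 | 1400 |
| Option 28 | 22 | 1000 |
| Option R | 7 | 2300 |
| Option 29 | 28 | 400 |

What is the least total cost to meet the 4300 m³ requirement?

Use sources in increasing cost order.
Option W (4): use full 1800 — 2500 m³ to go.
Take 2300 from Option R at 7 — need 200 more.
Take 200 from Option 3 at 10 to finish.
Option 28, Option H, Option 29, Option E: unused.
Cost = 1800×4 + 2300×7 + 200×10 = 25300.

25300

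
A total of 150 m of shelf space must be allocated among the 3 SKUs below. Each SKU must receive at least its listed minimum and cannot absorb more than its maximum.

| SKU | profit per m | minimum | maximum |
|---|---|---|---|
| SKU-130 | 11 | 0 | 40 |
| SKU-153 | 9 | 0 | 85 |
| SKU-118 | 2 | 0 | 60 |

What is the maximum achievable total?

1255

Meeting every minimum uses 0+0+0 = 0 m, leaving 150.
Order the SKUs by profit per m: SKU-130 11 > SKU-153 9 > SKU-118 2.
SKU-130: +40 to 40 (cap) → 110 left.
SKU-153 takes 85 more to reach its cap of 85 → 25 left.
SKU-118 has room for 60 more but only 25 remain, so it gets 25.
Total = 11×40 + 9×85 + 2×25 = 1255.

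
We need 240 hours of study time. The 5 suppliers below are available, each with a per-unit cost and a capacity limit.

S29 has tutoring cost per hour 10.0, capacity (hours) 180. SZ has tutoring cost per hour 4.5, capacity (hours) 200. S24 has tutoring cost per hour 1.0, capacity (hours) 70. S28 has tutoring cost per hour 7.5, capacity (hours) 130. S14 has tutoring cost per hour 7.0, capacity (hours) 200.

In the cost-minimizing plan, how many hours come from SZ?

Use suppliers in increasing cost order.
S24 (1.0): use full 70 → 170 hours to go.
Take 170 from SZ at 4.5 to finish.
S14, S28, S29: unused.

170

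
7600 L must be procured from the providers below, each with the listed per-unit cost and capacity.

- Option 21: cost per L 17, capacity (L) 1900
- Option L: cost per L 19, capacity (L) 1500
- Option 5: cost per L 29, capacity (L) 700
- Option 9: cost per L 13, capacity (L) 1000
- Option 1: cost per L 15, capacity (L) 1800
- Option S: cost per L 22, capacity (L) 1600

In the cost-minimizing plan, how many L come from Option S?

Cheapest first:
Take 1000 from Option 9 at 13 ; need 6600 more.
Option 1 (15): use full 1800 ; 4800 L to go.
Option 21 at 17: take all 1900 L ; 2900 still needed.
Take 1500 from Option L at 19 ; need 1400 more.
Take 1400 from Option S at 22 to finish.
Option 5: unused.

1400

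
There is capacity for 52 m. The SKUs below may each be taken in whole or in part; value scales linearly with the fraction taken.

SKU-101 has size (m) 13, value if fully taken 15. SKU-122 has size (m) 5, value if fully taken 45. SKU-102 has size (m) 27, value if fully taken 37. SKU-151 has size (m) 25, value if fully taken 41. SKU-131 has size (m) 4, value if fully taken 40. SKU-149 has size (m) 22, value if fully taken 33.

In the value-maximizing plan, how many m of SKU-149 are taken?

18

Best value per unit of size first: SKU-131 40/4≈10, SKU-122 45/5≈9, SKU-151 41/25≈1.64, SKU-149 33/22≈1.5, SKU-102 37/27≈1.37, SKU-101 15/13≈1.15.
All 4 m of SKU-131 fit (value 40) → 48 remain.
All 5 m of SKU-122 fit (value 45) → 43 remain.
Take all of SKU-151 (25 m, value 41) → 18 m left.
Fill the last 18 m with part of SKU-149: 18/22 of it earns 27.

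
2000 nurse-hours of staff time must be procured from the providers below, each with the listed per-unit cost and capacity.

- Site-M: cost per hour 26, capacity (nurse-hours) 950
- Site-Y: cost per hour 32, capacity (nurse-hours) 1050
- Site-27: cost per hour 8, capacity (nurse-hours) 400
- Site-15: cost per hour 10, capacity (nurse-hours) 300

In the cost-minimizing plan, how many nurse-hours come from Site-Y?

350

Cheapest first:
Site-27 (8): use full 400 → 1600 nurse-hours to go.
Site-15 (10): use full 300 → 1300 nurse-hours to go.
Site-M at 26: take all 950 nurse-hours → 350 still needed.
Take 350 from Site-Y at 32 to finish.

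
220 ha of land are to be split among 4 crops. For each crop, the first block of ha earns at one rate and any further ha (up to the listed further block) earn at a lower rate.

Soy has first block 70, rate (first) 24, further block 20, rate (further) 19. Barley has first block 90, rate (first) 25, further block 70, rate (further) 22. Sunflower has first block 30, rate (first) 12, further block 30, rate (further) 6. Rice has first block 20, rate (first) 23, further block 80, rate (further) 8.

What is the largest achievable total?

Order all 8 blocks by rate: Barley/T1 25 > Soy/T1 24 > Rice/T1 23 > Barley/T2 22 > Soy/T2 19 > Sunflower/T1 12 > Rice/T2 8 > Sunflower/T2 6.
Fill Barley T1 block (90 at 25) → 130 left.
Soy/T1 (24): +70 → 60 left.
Fill Rice T1 block (20 at 23) → 40 left.
40 remain; put them into Barley T2 at 22.
Total = 25×90 + 24×70 + 23×20 + 22×40 = 5270.

5270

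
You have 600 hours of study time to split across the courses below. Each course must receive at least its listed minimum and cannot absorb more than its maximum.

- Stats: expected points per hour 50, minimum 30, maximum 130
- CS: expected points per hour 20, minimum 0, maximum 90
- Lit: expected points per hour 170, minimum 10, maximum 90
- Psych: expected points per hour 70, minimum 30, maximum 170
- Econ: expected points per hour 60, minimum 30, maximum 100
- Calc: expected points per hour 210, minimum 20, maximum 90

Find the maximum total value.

59000

Meeting every minimum uses 30+0+10+30+30+20 = 120 hours, leaving 480.
Order the courses by expected points per hour: Calc 210 > Lit 170 > Psych 70 > Econ 60 > Stats 50 > CS 20.
Calc: +70 to 90 (cap) ; 410 left.
Lit: +80 to 90 (cap) ; 330 left.
Psych: +140 to 170 (cap) ; 190 left.
Econ: +70 to 100 (cap) ; 120 left.
Stats takes 100 more to reach its cap of 130 ; 20 left.
Only 20 left; CS takes them to reach 20.
Total = 50×130 + 20×20 + 170×90 + 70×170 + 60×100 + 210×90 = 59000.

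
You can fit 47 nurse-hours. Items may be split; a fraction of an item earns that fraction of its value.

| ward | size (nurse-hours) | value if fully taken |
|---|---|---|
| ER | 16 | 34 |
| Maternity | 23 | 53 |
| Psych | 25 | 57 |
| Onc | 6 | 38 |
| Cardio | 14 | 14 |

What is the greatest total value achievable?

Rank by value-to-size ratio: Onc 38/6≈6.33, Maternity 53/23≈2.3, Psych 57/25≈2.28, ER 34/16≈2.12, Cardio 14/14≈1.
Onc: take in full, 6 nurse-hours for value 38 — 41 left.
All 23 nurse-hours of Maternity fit (value 53) — 18 remain.
Only 18 nurse-hours remain; take 18/25 of Psych for value 57×18/25 = 41.04.
Total value = 132.04.

132.04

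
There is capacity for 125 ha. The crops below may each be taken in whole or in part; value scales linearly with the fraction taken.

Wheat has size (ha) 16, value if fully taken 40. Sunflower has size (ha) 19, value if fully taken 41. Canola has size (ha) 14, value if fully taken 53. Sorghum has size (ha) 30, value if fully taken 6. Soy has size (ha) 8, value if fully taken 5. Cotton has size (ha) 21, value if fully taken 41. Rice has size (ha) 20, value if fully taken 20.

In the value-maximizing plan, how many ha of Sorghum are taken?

27

Best value per unit of size first: Canola 53/14≈3.79, Wheat 40/16≈2.5, Sunflower 41/19≈2.16, Cotton 41/21≈1.95, Rice 20/20≈1, Soy 5/8≈0.625, Sorghum 6/30≈0.2.
All 14 ha of Canola fit (value 53) → 111 remain.
Wheat: take in full, 16 ha for value 40 → 95 left.
Take all of Sunflower (19 ha, value 41) → 76 ha left.
Take all of Cotton (21 ha, value 41) → 55 ha left.
Take all of Rice (20 ha, value 20) → 35 ha left.
All 8 ha of Soy fit (value 5) → 27 remain.
Only 27 ha remain; take 27/30 of Sorghum for value 6×27/30 = 5.4.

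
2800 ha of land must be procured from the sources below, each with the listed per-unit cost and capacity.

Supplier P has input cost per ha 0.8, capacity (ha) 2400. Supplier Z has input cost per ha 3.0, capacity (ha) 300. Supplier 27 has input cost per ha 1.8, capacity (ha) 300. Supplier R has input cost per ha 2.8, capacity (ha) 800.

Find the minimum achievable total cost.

Fill from the cheapest source first.
Supplier P (0.8): use full 2400 ; 400 ha to go.
Supplier 27 at 1.8: take all 300 ha ; 100 still needed.
Supplier R at 2.8: take 100 of its 800 ; requirement met.
Supplier Z: unused.
Cost = 2400×0.8 + 300×1.8 + 100×2.8 = 2740.

2740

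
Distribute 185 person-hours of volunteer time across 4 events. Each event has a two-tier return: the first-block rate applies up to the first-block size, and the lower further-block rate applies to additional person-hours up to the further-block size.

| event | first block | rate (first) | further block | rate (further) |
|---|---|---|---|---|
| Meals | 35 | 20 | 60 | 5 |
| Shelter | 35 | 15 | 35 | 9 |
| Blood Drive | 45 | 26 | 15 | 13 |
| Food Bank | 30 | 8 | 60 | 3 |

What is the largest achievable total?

Order all 8 blocks by rate: Blood Drive/tier1 26 > Meals/tier1 20 > Shelter/tier1 15 > Blood Drive/tier2 13 > Shelter/tier2 9 > Food Bank/tier1 8 > Meals/tier2 5 > Food Bank/tier2 3.
Blood Drive/tier1 (26): +45 → 140 left.
Fill Meals tier1 block (35 at 20) → 105 left.
Shelter/tier1 (15): +35 → 70 left.
Fill Blood Drive tier2 block (15 at 13) → 55 left.
Fill Shelter tier2 block (35 at 9) → 20 left.
Food Bank/tier1: +20 of 30 at 8; pool empty.
Total = 26×45 + 20×35 + 15×35 + 13×15 + 9×35 + 8×20 = 3065.

3065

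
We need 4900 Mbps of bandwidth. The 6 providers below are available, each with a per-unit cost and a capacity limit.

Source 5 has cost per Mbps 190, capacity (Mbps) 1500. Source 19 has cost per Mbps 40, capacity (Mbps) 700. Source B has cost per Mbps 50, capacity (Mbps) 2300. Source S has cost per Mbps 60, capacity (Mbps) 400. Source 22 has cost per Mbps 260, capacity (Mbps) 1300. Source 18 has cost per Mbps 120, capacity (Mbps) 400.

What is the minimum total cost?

Cheapest first:
Take 700 from Source 19 at 40 → need 4200 more.
Source B at 50: take all 2300 Mbps → 1900 still needed.
Source S (60): use full 400 → 1500 Mbps to go.
Source 18 (120): use full 400 → 1100 Mbps to go.
Take 1100 from Source 5 at 190 to finish.
Source 22: unused.
Cost = 700×40 + 2300×50 + 400×60 + 400×120 + 1100×190 = 424000.

424000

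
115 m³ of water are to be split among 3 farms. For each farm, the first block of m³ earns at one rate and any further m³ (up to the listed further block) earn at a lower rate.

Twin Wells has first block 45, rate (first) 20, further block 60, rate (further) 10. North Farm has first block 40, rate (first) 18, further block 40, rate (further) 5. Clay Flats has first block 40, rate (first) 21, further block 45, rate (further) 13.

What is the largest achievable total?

2280

Order all 6 blocks by rate: Clay Flats/T1 21 > Twin Wells/T1 20 > North Farm/T1 18 > Clay Flats/T2 13 > Twin Wells/T2 10 > North Farm/T2 5.
Clay Flats T1 at 21: fill all 40 ; 75 left.
Twin Wells T1 at 20: fill all 45 ; 30 left.
North Farm T1 at 18: only 30 left, fill 30.
Total = 21×40 + 20×45 + 18×30 = 2280.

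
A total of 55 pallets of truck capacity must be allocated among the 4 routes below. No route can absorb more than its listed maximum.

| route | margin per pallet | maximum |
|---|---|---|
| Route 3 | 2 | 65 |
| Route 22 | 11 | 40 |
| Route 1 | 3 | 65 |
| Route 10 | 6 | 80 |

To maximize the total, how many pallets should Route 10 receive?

Highest margin per pallet first: Route 22 11 > Route 10 6 > Route 1 3 > Route 3 2.
Route 22: +40 to 40 (cap) — 15 left.
Only 15 left; Route 10 takes them to reach 15.

15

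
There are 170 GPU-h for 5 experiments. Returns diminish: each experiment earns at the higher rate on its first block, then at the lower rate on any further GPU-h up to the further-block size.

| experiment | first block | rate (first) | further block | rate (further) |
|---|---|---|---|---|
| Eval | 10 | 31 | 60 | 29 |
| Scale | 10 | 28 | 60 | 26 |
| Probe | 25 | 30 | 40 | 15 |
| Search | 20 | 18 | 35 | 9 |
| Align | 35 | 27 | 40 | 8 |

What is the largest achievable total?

4805

Treat each block as its own option and order by rate: Eval/tier1 31 > Probe/tier1 30 > Eval/tier2 29 > Scale/tier1 28 > Align/tier1 27 > Scale/tier2 26 > Search/tier1 18 > Probe/tier2 15 > Search/tier2 9 > Align/tier2 8.
Fill Eval tier1 block (10 at 31) ; 160 left.
Fill Probe tier1 block (25 at 30) ; 135 left.
Fill Eval tier2 block (60 at 29) ; 75 left.
Fill Scale tier1 block (10 at 28) ; 65 left.
Fill Align tier1 block (35 at 27) ; 30 left.
Scale/tier2: +30 of 60 at 26; pool empty.
Total = 31×10 + 30×25 + 29×60 + 28×10 + 27×35 + 26×30 = 4805.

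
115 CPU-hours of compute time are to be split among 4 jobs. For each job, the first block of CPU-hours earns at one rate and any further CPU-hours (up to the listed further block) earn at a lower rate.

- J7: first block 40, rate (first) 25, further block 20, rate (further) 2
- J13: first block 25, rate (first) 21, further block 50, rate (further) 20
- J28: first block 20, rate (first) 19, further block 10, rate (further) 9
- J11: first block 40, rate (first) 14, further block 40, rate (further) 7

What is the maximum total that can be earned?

2525

Rank every tier by rate: J7/first 25 > J13/first 21 > J13/second 20 > J28/first 19 > J11/first 14 > J28/second 9 > J11/second 7 > J7/second 2.
J7/first (25): +40 ; 75 left.
J13 first at 21: fill all 25 ; 50 left.
J13/second (20): +50 ; 0 left.
Total = 25×40 + 21×25 + 20×50 = 2525.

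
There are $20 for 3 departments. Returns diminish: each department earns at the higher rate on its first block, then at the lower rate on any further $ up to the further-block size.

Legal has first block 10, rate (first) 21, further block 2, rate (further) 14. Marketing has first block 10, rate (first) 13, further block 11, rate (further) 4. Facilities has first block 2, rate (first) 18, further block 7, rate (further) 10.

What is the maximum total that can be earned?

Order all 6 blocks by rate: Legal/first 21 > Facilities/first 18 > Legal/second 14 > Marketing/first 13 > Facilities/second 10 > Marketing/second 4.
Legal first at 21: fill all 10 → 10 left.
Facilities first at 18: fill all 2 → 8 left.
Fill Legal second block (2 at 14) → 6 left.
Marketing first at 13: only 6 left, fill 6.
Total = 21×10 + 18×2 + 14×2 + 13×6 = 352.

352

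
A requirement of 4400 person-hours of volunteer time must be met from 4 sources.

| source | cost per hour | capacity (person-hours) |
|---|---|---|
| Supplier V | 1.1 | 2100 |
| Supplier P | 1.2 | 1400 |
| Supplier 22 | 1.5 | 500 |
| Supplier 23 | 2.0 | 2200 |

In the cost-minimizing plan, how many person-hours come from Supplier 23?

Use sources in increasing cost order.
Take 2100 from Supplier V at 1.1 → need 2300 more.
Supplier P (1.2): use full 1400 → 900 person-hours to go.
Supplier 22 at 1.5: take all 500 person-hours → 400 still needed.
Supplier 23 (2.0): take the remaining 400 → done.

400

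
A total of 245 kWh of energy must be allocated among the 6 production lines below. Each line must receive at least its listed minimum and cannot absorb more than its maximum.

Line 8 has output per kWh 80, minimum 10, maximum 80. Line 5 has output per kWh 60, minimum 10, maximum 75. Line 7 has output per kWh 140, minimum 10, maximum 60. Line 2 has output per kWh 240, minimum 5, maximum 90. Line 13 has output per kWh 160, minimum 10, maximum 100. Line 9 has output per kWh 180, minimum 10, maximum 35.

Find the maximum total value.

45100

Meeting every minimum uses 10+10+10+5+10+10 = 55 kWh, leaving 190.
Order the production lines by output per kWh: Line 2 240 > Line 9 180 > Line 13 160 > Line 7 140 > Line 8 80 > Line 5 60.
Give Line 2 85 more to hit its cap of 90 ; 105 left.
Give Line 9 25 more to hit its cap of 35 ; 80 left.
Line 13: +80 (room for 90) → 90. Pool exhausted.
Total = 80×10 + 60×10 + 140×10 + 240×90 + 160×90 + 180×35 = 45100.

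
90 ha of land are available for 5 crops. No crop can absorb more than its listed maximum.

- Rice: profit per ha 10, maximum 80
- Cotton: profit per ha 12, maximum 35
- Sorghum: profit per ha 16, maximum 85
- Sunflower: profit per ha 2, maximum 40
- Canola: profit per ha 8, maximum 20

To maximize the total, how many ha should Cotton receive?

5

Order the crops by profit per ha: Sorghum 16 > Cotton 12 > Rice 10 > Canola 8 > Sunflower 2.
Sorghum takes 85 to reach its cap of 85 — 5 left.
Cotton: +5 (room for 35) → 5. Pool exhausted.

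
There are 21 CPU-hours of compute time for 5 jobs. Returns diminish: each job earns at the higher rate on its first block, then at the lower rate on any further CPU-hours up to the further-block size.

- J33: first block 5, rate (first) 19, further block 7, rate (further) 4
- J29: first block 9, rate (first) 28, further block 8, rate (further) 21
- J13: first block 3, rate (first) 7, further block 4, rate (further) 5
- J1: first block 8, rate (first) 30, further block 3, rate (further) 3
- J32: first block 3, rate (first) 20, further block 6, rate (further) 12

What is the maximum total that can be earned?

Order all 10 blocks by rate: J1/first 30 > J29/first 28 > J29/second 21 > J32/first 20 > J33/first 19 > J32/second 12 > J13/first 7 > J13/second 5 > J33/second 4 > J1/second 3.
J1/first (30): +8 ; 13 left.
J29 first at 28: fill all 9 ; 4 left.
4 remain; put them into J29 second at 21.
Total = 30×8 + 28×9 + 21×4 = 576.

576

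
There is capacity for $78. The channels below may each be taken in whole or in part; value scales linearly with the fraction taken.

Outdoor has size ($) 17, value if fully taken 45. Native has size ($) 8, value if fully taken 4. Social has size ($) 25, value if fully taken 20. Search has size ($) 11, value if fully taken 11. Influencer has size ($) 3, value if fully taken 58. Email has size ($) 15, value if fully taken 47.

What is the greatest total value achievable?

Sort by value density: Influencer 58/3≈19.3, Email 47/15≈3.13, Outdoor 45/17≈2.65, Search 11/11≈1, Social 20/25≈0.8, Native 4/8≈0.5.
Take all of Influencer (3 $, value 58) — 75 $ left.
Email: take in full, 15 $ for value 47 — 60 left.
All 17 $ of Outdoor fit (value 45) — 43 remain.
All 11 $ of Search fit (value 11) — 32 remain.
Social: take in full, 25 $ for value 20 — 7 left.
Only 7 $ remain; take 7/8 of Native for value 4×7/8 = 3.5.
Total value = 184.5.

184.5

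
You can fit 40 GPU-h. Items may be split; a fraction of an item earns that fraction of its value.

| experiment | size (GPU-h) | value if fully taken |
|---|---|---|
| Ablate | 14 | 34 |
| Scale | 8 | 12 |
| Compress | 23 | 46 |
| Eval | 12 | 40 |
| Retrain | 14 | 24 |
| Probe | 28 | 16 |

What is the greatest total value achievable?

Best value per unit of size first: Eval 40/12≈3.33, Ablate 34/14≈2.43, Compress 46/23≈2, Retrain 24/14≈1.71, Scale 12/8≈1.5, Probe 16/28≈0.571.
Take all of Eval (12 GPU-h, value 40) ; 28 GPU-h left.
Ablate: take in full, 14 GPU-h for value 34 ; 14 left.
Fill the last 14 GPU-h with part of Compress: 14/23 of it earns 28.
Total value = 102.

102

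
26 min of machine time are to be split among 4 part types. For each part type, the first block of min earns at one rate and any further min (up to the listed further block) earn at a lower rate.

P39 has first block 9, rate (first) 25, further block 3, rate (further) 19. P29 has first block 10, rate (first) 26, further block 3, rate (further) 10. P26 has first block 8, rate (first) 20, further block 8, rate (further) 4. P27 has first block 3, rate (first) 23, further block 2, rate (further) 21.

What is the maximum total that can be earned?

Rank every tier by rate: P29/first 26 > P39/first 25 > P27/first 23 > P27/second 21 > P26/first 20 > P39/second 19 > P29/second 10 > P26/second 4.
P29 first at 26: fill all 10 — 16 left.
P39/first (25): +9 — 7 left.
P27/first (23): +3 — 4 left.
P27 second at 21: fill all 2 — 2 left.
P26/first: +2 of 8 at 20; pool empty.
Total = 26×10 + 25×9 + 23×3 + 21×2 + 20×2 = 636.

636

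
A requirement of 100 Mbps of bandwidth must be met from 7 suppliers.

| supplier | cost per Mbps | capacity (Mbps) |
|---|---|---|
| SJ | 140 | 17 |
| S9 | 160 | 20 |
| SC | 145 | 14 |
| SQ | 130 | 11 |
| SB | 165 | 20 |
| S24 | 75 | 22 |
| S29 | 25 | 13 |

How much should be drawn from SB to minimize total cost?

Fill from the cheapest supplier first.
Take 13 from S29 at 25 ; need 87 more.
S24 (75): use full 22 ; 65 Mbps to go.
Take 11 from SQ at 130 ; need 54 more.
SJ (140): use full 17 ; 37 Mbps to go.
SC (145): use full 14 ; 23 Mbps to go.
S9 at 160: take all 20 Mbps ; 3 still needed.
SB at 165: take 3 of its 20 ; requirement met.

3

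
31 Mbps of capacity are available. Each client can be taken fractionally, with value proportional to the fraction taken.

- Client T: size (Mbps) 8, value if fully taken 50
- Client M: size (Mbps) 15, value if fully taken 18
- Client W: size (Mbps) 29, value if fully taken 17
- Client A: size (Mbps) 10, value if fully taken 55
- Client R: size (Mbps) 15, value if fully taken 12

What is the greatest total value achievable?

Sort by value density: Client T 50/8≈6.25, Client A 55/10≈5.5, Client M 18/15≈1.2, Client R 12/15≈0.8, Client W 17/29≈0.586.
Take all of Client T (8 Mbps, value 50) ; 23 Mbps left.
Client A: take in full, 10 Mbps for value 55 ; 13 left.
13 Mbps left: a 13/15 share of Client M gives 18×13/15 = 15.6.
Total value = 120.6.

120.6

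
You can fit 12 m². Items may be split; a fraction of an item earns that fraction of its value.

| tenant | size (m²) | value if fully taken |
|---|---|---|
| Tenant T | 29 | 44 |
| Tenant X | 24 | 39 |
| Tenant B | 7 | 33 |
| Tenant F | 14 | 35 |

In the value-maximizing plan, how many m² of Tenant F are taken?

Best value per unit of size first: Tenant B 33/7≈4.71, Tenant F 35/14≈2.5, Tenant X 39/24≈1.62, Tenant T 44/29≈1.52.
Tenant B: take in full, 7 m² for value 33 → 5 left.
Fill the last 5 m² with part of Tenant F: 5/14 of it earns 12.5.

5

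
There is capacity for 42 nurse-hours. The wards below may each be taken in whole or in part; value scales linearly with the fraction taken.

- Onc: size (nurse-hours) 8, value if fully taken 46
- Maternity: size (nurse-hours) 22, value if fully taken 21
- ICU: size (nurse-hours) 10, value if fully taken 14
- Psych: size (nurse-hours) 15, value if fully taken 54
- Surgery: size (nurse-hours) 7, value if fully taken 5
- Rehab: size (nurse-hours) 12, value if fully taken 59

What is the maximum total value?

168.8

Best value per unit of size first: Onc 46/8≈5.75, Rehab 59/12≈4.92, Psych 54/15≈3.6, ICU 14/10≈1.4, Maternity 21/22≈0.955, Surgery 5/7≈0.714.
Take all of Onc (8 nurse-hours, value 46) ; 34 nurse-hours left.
Rehab: take in full, 12 nurse-hours for value 59 ; 22 left.
Take all of Psych (15 nurse-hours, value 54) ; 7 nurse-hours left.
Fill the last 7 nurse-hours with part of ICU: 7/10 of it earns 9.8.
Total value = 168.8.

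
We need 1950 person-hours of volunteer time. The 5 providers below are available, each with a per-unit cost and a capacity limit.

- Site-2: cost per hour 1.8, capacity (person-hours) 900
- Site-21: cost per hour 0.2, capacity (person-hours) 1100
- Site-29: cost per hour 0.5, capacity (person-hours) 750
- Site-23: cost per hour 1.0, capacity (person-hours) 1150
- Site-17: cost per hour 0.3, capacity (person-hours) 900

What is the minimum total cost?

Cheapest first:
Site-21 at 0.2: take all 1100 person-hours → 850 still needed.
Take 850 from Site-17 at 0.3 to finish.
Site-29, Site-23, Site-2: unused.
Cost = 1100×0.2 + 850×0.3 = 475.

475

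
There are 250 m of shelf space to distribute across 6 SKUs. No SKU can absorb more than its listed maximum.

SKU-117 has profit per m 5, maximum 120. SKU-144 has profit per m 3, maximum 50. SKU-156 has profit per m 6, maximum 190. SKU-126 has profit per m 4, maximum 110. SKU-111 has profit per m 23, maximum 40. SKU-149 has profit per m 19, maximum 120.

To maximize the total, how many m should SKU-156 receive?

Highest profit per m first: SKU-111 23 > SKU-149 19 > SKU-156 6 > SKU-117 5 > SKU-126 4 > SKU-144 3.
Give SKU-111 40 to hit its cap of 40 — 210 left.
SKU-149 takes 120 to reach its cap of 120 — 90 left.
SKU-156 has room for 190 but only 90 remain, so it gets 90.

90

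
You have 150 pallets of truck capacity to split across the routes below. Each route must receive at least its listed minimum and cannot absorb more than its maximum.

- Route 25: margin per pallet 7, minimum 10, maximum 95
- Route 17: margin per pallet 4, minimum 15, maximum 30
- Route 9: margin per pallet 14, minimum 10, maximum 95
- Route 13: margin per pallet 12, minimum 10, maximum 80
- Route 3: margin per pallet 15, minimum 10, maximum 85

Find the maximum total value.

1945

Meeting every minimum uses 10+15+10+10+10 = 55 pallets, leaving 95.
Highest margin per pallet first: Route 3 15 > Route 9 14 > Route 13 12 > Route 25 7 > Route 17 4.
Give Route 3 75 more to hit its cap of 85 ; 20 left.
Only 20 left; Route 9 takes them to reach 30.
Total = 7×10 + 4×15 + 14×30 + 12×10 + 15×85 = 1945.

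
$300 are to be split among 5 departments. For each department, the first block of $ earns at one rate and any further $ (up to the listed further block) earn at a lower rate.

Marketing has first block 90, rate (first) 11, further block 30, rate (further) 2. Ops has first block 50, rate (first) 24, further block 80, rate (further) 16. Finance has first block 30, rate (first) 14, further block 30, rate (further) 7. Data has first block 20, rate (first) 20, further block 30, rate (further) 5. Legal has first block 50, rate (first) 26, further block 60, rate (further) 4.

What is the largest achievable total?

Rank every tier by rate: Legal/first 26 > Ops/first 24 > Data/first 20 > Ops/second 16 > Finance/first 14 > Marketing/first 11 > Finance/second 7 > Data/second 5 > Legal/second 4 > Marketing/second 2.
Legal first at 26: fill all 50 — 250 left.
Fill Ops first block (50 at 24) — 200 left.
Fill Data first block (20 at 20) — 180 left.
Fill Ops second block (80 at 16) — 100 left.
Finance first at 14: fill all 30 — 70 left.
Marketing first at 11: only 70 left, fill 70.
Total = 26×50 + 24×50 + 20×20 + 16×80 + 14×30 + 11×70 = 5370.

5370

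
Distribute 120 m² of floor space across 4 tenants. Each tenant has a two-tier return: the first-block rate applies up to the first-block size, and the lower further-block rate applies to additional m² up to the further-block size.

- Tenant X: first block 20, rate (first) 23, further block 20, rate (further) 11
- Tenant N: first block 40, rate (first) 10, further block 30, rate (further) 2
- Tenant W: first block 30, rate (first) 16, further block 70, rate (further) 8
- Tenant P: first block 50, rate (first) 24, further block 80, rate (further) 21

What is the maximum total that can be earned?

2710

Rank every tier by rate: Tenant P/first 24 > Tenant X/first 23 > Tenant P/second 21 > Tenant W/first 16 > Tenant X/second 11 > Tenant N/first 10 > Tenant W/second 8 > Tenant N/second 2.
Fill Tenant P first block (50 at 24) → 70 left.
Tenant X first at 23: fill all 20 → 50 left.
Tenant P second at 21: only 50 left, fill 50.
Total = 24×50 + 23×20 + 21×50 = 2710.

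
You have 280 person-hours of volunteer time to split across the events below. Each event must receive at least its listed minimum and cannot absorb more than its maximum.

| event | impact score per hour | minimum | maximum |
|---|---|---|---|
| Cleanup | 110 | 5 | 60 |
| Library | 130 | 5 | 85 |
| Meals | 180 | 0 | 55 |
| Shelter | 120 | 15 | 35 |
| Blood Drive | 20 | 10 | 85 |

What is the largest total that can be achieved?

Meeting every minimum uses 5+5+0+15+10 = 35 person-hours, leaving 245.
Order the events by impact score per hour: Meals 180 > Library 130 > Shelter 120 > Cleanup 110 > Blood Drive 20.
Give Meals 55 more to hit its cap of 55 — 190 left.
Library: +80 to 85 (cap) — 110 left.
Shelter: +20 to 35 (cap) — 90 left.
Give Cleanup 55 more to hit its cap of 60 — 35 left.
Blood Drive has room for 75 more but only 35 remain, so it gets 45.
Total = 110×60 + 130×85 + 180×55 + 120×35 + 20×45 = 32650.

32650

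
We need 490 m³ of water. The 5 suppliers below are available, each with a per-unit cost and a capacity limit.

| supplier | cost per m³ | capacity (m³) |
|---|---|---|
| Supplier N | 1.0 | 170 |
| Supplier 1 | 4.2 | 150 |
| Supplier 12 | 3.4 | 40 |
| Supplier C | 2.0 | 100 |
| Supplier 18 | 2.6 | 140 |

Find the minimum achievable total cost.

1038

Use suppliers in increasing cost order.
Supplier N (1.0): use full 170 — 320 m³ to go.
Take 100 from Supplier C at 2.0 — need 220 more.
Supplier 18 at 2.6: take all 140 m³ — 80 still needed.
Supplier 12 at 3.4: take all 40 m³ — 40 still needed.
Supplier 1 (4.2): take the remaining 40 — done.
Cost = 170×1.0 + 100×2.0 + 140×2.6 + 40×3.4 + 40×4.2 = 1038.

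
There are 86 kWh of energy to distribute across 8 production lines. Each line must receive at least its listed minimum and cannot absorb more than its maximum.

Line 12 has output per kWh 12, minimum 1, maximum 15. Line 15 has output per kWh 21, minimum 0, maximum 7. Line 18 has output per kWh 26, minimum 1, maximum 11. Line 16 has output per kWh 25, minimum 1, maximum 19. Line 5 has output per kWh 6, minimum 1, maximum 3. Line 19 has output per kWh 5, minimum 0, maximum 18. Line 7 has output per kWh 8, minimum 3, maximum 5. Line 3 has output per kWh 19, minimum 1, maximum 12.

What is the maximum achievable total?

1444

Meeting every minimum uses 1+0+1+1+1+0+3+1 = 8 kWh, leaving 78.
Order the production lines by output per kWh: Line 18 26 > Line 16 25 > Line 15 21 > Line 3 19 > Line 12 12 > Line 7 8 > Line 5 6 > Line 19 5.
Line 18: +10 to 11 (cap) → 68 left.
Line 16: +18 to 19 (cap) → 50 left.
Line 15 takes 7 more to reach its cap of 7 → 43 left.
Line 3: +11 to 12 (cap) → 32 left.
Give Line 12 14 more to hit its cap of 15 → 18 left.
Line 7: +2 to 5 (cap) → 16 left.
Line 5: +2 to 3 (cap) → 14 left.
Line 19 has room for 18 more but only 14 remain, so it gets 14.
Total = 12×15 + 21×7 + 26×11 + 25×19 + 6×3 + 5×14 + 8×5 + 19×12 = 1444.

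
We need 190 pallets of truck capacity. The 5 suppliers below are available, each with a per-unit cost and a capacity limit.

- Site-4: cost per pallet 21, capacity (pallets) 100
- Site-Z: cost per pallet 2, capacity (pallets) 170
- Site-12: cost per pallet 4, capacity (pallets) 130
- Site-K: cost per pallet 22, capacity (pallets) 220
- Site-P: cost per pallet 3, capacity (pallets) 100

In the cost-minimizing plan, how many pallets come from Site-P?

20

Cheapest first:
Site-Z (2): use full 170 ; 20 pallets to go.
Site-P at 3: take 20 of its 100 ; requirement met.
Site-12, Site-4, Site-K: unused.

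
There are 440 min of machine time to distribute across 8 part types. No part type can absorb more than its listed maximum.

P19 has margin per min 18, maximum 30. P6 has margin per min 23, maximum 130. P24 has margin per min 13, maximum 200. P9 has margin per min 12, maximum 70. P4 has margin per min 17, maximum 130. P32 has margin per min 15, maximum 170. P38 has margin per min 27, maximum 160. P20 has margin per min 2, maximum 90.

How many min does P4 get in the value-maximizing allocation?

120

Rank by margin per min: P38 27 > P6 23 > P19 18 > P4 17 > P32 15 > P24 13 > P9 12 > P20 2.
Give P38 160 to hit its cap of 160 ; 280 left.
Give P6 130 to hit its cap of 130 ; 150 left.
P19: +30 to 30 (cap) ; 120 left.
P4: +120 (room for 130) → 120. Pool exhausted.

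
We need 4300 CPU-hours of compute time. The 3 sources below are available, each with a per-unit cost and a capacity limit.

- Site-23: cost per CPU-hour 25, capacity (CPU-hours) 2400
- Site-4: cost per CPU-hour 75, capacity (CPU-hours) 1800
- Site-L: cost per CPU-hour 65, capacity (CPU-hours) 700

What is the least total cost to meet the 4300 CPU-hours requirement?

195500

Use sources in increasing cost order.
Take 2400 from Site-23 at 25 — need 1900 more.
Take 700 from Site-L at 65 — need 1200 more.
Take 1200 from Site-4 at 75 to finish.
Cost = 2400×25 + 700×65 + 1200×75 = 195500.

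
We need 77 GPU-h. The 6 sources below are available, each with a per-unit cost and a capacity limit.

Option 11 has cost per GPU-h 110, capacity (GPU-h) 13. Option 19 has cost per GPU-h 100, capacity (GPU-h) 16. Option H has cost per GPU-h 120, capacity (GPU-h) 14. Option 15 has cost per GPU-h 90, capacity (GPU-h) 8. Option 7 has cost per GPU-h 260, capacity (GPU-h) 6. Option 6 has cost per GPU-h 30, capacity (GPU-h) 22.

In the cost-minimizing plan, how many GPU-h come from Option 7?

Fill from the cheapest source first.
Option 6 (30): use full 22 ; 55 GPU-h to go.
Take 8 from Option 15 at 90 ; need 47 more.
Option 19 (100): use full 16 ; 31 GPU-h to go.
Option 11 at 110: take all 13 GPU-h ; 18 still needed.
Option H at 120: take all 14 GPU-h ; 4 still needed.
Option 7 (260): take the remaining 4 ; done.

4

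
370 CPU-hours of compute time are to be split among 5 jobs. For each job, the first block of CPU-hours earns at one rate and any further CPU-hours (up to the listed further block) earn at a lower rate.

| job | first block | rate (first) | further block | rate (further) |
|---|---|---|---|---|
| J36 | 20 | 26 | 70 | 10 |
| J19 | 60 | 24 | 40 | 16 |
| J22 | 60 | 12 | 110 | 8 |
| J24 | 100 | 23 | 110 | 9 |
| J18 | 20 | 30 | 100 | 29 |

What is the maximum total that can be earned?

Rank every tier by rate: J18/tier1 30 > J18/tier2 29 > J36/tier1 26 > J19/tier1 24 > J24/tier1 23 > J19/tier2 16 > J22/tier1 12 > J36/tier2 10 > J24/tier2 9 > J22/tier2 8.
J18/tier1 (30): +20 ; 350 left.
J18/tier2 (29): +100 ; 250 left.
J36/tier1 (26): +20 ; 230 left.
Fill J19 tier1 block (60 at 24) ; 170 left.
J24/tier1 (23): +100 ; 70 left.
Fill J19 tier2 block (40 at 16) ; 30 left.
J22 tier1 at 12: only 30 left, fill 30.
Total = 30×20 + 29×100 + 26×20 + 24×60 + 23×100 + 16×40 + 12×30 = 8760.

8760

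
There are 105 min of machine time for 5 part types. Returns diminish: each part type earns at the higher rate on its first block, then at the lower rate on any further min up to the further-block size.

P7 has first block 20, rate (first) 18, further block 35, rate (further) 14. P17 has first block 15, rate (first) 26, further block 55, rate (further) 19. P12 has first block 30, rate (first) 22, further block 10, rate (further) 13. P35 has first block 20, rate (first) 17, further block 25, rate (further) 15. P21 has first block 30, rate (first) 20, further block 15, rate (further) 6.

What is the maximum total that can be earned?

2220

Treat each block as its own option and order by rate: P17/T1 26 > P12/T1 22 > P21/T1 20 > P17/T2 19 > P7/T1 18 > P35/T1 17 > P35/T2 15 > P7/T2 14 > P12/T2 13 > P21/T2 6.
P17/T1 (26): +15 → 90 left.
Fill P12 T1 block (30 at 22) → 60 left.
P21 T1 at 20: fill all 30 → 30 left.
P17 T2 at 19: only 30 left, fill 30.
Total = 26×15 + 22×30 + 20×30 + 19×30 = 2220.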